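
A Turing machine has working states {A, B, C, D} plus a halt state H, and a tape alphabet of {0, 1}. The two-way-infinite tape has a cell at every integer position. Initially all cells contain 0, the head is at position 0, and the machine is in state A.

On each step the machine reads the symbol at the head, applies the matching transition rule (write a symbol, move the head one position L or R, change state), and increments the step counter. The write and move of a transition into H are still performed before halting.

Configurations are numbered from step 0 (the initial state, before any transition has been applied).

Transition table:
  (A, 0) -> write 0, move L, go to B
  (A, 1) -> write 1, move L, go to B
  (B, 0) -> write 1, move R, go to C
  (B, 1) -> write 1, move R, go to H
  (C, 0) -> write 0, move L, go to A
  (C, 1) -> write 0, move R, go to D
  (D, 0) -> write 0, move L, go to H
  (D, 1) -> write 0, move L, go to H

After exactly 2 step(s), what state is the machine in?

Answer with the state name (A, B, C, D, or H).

Step 1: in state A at pos 0, read 0 -> (A,0)->write 0,move L,goto B. Now: state=B, head=-1, tape[-2..1]=0000 (head:  ^)
Step 2: in state B at pos -1, read 0 -> (B,0)->write 1,move R,goto C. Now: state=C, head=0, tape[-2..1]=0100 (head:   ^)

Answer: C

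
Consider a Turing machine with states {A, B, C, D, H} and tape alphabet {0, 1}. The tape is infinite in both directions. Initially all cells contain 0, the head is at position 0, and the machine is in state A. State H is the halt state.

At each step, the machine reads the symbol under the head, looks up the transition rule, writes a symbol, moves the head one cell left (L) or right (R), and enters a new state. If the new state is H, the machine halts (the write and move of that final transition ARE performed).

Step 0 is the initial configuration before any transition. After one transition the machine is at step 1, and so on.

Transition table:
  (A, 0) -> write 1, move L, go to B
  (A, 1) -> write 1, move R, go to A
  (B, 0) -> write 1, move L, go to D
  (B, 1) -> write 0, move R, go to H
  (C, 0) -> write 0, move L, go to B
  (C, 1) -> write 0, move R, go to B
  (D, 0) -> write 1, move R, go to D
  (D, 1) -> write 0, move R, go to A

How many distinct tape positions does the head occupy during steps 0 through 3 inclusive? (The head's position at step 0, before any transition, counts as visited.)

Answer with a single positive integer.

Answer: 3

Derivation:
Step 1: in state A at pos 0, read 0 -> (A,0)->write 1,move L,goto B. Now: state=B, head=-1, tape[-2..1]=0010 (head:  ^)
Step 2: in state B at pos -1, read 0 -> (B,0)->write 1,move L,goto D. Now: state=D, head=-2, tape[-3..1]=00110 (head:  ^)
Step 3: in state D at pos -2, read 0 -> (D,0)->write 1,move R,goto D. Now: state=D, head=-1, tape[-3..1]=01110 (head:   ^)
Head positions at steps 0..3: starting at 0, distinct positions visited = {-2, -1, 0} -> 3 position(s)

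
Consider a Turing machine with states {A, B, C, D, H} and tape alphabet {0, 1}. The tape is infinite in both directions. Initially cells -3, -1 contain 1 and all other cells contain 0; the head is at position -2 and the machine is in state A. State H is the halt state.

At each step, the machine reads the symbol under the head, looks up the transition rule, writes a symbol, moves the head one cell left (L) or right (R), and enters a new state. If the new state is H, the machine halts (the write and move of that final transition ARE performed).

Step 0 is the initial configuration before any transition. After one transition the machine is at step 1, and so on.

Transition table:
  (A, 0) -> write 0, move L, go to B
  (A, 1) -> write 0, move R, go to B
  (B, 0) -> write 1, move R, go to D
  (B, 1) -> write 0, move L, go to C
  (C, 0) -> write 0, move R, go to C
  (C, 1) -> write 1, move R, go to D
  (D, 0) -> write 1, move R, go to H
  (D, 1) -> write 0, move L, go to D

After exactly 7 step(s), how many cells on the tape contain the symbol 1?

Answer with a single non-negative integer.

Step 1: in state A at pos -2, read 0 -> (A,0)->write 0,move L,goto B. Now: state=B, head=-3, tape[-4..0]=01010 (head:  ^)
Step 2: in state B at pos -3, read 1 -> (B,1)->write 0,move L,goto C. Now: state=C, head=-4, tape[-5..0]=000010 (head:  ^)
Step 3: in state C at pos -4, read 0 -> (C,0)->write 0,move R,goto C. Now: state=C, head=-3, tape[-5..0]=000010 (head:   ^)
Step 4: in state C at pos -3, read 0 -> (C,0)->write 0,move R,goto C. Now: state=C, head=-2, tape[-5..0]=000010 (head:    ^)
Step 5: in state C at pos -2, read 0 -> (C,0)->write 0,move R,goto C. Now: state=C, head=-1, tape[-5..0]=000010 (head:     ^)
Step 6: in state C at pos -1, read 1 -> (C,1)->write 1,move R,goto D. Now: state=D, head=0, tape[-5..1]=0000100 (head:      ^)
Step 7: in state D at pos 0, read 0 -> (D,0)->write 1,move R,goto H. Now: state=H, head=1, tape[-5..2]=00001100 (head:       ^)
Cells containing 1 after step 7: {-1, 0} -> 2 cell(s)

Answer: 2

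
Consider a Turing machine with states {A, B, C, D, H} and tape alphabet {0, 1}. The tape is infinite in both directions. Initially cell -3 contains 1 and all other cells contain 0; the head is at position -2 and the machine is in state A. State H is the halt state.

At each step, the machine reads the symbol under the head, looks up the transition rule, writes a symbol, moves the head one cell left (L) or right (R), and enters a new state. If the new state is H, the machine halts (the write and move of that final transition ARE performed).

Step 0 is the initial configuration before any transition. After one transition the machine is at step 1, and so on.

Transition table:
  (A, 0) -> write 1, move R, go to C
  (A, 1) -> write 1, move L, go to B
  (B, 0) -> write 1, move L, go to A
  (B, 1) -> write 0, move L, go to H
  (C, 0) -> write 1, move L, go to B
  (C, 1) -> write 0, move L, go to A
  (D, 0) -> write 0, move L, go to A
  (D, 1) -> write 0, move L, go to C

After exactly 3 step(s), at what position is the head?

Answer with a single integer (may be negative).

Answer: -3

Derivation:
Step 1: in state A at pos -2, read 0 -> (A,0)->write 1,move R,goto C. Now: state=C, head=-1, tape[-4..0]=01100 (head:    ^)
Step 2: in state C at pos -1, read 0 -> (C,0)->write 1,move L,goto B. Now: state=B, head=-2, tape[-4..0]=01110 (head:   ^)
Step 3: in state B at pos -2, read 1 -> (B,1)->write 0,move L,goto H. Now: state=H, head=-3, tape[-4..0]=01010 (head:  ^)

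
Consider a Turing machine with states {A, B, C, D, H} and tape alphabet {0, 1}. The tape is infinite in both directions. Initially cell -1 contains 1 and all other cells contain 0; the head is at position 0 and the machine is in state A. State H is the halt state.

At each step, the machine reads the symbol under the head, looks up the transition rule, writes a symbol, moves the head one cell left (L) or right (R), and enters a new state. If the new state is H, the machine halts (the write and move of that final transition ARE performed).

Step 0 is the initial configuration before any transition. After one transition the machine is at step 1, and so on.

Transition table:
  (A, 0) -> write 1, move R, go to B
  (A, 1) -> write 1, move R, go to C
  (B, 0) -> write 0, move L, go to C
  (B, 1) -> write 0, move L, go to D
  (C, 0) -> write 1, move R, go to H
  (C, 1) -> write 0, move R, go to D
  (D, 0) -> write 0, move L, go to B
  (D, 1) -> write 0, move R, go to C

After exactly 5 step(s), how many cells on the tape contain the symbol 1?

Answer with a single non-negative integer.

Answer: 1

Derivation:
Step 1: in state A at pos 0, read 0 -> (A,0)->write 1,move R,goto B. Now: state=B, head=1, tape[-2..2]=01100 (head:    ^)
Step 2: in state B at pos 1, read 0 -> (B,0)->write 0,move L,goto C. Now: state=C, head=0, tape[-2..2]=01100 (head:   ^)
Step 3: in state C at pos 0, read 1 -> (C,1)->write 0,move R,goto D. Now: state=D, head=1, tape[-2..2]=01000 (head:    ^)
Step 4: in state D at pos 1, read 0 -> (D,0)->write 0,move L,goto B. Now: state=B, head=0, tape[-2..2]=01000 (head:   ^)
Step 5: in state B at pos 0, read 0 -> (B,0)->write 0,move L,goto C. Now: state=C, head=-1, tape[-2..2]=01000 (head:  ^)
Cells containing 1 after step 5: {-1} -> 1 cell(s)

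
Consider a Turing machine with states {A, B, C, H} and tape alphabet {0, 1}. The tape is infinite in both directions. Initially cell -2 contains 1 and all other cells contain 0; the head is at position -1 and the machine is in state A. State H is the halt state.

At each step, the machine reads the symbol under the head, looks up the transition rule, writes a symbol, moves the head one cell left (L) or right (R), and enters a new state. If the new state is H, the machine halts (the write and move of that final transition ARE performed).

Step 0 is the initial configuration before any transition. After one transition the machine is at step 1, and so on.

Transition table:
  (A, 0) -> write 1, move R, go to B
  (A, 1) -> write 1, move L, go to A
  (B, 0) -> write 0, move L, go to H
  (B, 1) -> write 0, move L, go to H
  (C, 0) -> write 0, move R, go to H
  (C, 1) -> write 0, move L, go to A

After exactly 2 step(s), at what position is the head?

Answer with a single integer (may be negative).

Answer: -1

Derivation:
Step 1: in state A at pos -1, read 0 -> (A,0)->write 1,move R,goto B. Now: state=B, head=0, tape[-3..1]=01100 (head:    ^)
Step 2: in state B at pos 0, read 0 -> (B,0)->write 0,move L,goto H. Now: state=H, head=-1, tape[-3..1]=01100 (head:   ^)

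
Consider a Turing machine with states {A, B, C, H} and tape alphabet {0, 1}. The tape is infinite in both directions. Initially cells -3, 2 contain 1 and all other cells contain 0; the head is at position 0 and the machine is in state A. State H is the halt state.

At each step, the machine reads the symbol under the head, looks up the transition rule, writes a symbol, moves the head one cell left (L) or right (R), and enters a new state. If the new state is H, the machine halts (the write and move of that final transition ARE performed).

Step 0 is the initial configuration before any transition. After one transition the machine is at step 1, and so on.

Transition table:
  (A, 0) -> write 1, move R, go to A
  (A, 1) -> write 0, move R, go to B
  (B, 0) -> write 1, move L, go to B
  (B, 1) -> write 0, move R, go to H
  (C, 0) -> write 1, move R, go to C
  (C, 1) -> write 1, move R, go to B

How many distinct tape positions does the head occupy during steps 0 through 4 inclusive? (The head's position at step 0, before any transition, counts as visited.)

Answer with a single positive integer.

Step 1: in state A at pos 0, read 0 -> (A,0)->write 1,move R,goto A. Now: state=A, head=1, tape[-4..3]=01001010 (head:      ^)
Step 2: in state A at pos 1, read 0 -> (A,0)->write 1,move R,goto A. Now: state=A, head=2, tape[-4..3]=01001110 (head:       ^)
Step 3: in state A at pos 2, read 1 -> (A,1)->write 0,move R,goto B. Now: state=B, head=3, tape[-4..4]=010011000 (head:        ^)
Step 4: in state B at pos 3, read 0 -> (B,0)->write 1,move L,goto B. Now: state=B, head=2, tape[-4..4]=010011010 (head:       ^)
Head positions at steps 0..4: starting at 0, distinct positions visited = {0, 1, 2, 3} -> 4 position(s)

Answer: 4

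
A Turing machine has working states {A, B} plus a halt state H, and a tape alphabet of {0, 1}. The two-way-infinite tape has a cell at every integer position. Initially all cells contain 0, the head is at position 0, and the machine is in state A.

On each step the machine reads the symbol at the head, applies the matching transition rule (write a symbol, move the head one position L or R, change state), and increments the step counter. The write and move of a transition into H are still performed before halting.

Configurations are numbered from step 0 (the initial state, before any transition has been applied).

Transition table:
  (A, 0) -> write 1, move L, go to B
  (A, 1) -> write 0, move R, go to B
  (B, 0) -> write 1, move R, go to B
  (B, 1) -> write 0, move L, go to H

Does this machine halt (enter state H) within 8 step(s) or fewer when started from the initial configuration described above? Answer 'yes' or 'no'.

Step 1: in state A at pos 0, read 0 -> (A,0)->write 1,move L,goto B. Now: state=B, head=-1, tape[-2..1]=0010 (head:  ^)
Step 2: in state B at pos -1, read 0 -> (B,0)->write 1,move R,goto B. Now: state=B, head=0, tape[-2..1]=0110 (head:   ^)
Step 3: in state B at pos 0, read 1 -> (B,1)->write 0,move L,goto H. Now: state=H, head=-1, tape[-2..1]=0100 (head:  ^)
State H reached at step 3; 3 <= 8 -> yes

Answer: yes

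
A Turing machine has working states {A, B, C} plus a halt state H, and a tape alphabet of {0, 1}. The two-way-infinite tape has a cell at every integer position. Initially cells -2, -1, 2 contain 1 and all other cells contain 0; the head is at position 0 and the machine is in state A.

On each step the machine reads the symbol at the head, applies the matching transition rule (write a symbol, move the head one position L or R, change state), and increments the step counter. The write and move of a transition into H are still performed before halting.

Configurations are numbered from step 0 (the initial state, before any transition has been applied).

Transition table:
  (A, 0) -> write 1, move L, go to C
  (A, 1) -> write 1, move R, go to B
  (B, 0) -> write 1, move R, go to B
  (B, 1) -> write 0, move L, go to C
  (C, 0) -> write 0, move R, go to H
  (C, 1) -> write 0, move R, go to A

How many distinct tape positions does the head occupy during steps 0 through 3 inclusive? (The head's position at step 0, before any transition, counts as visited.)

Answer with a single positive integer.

Answer: 3

Derivation:
Step 1: in state A at pos 0, read 0 -> (A,0)->write 1,move L,goto C. Now: state=C, head=-1, tape[-3..3]=0111010 (head:   ^)
Step 2: in state C at pos -1, read 1 -> (C,1)->write 0,move R,goto A. Now: state=A, head=0, tape[-3..3]=0101010 (head:    ^)
Step 3: in state A at pos 0, read 1 -> (A,1)->write 1,move R,goto B. Now: state=B, head=1, tape[-3..3]=0101010 (head:     ^)
Head positions at steps 0..3: starting at 0, distinct positions visited = {-1, 0, 1} -> 3 position(s)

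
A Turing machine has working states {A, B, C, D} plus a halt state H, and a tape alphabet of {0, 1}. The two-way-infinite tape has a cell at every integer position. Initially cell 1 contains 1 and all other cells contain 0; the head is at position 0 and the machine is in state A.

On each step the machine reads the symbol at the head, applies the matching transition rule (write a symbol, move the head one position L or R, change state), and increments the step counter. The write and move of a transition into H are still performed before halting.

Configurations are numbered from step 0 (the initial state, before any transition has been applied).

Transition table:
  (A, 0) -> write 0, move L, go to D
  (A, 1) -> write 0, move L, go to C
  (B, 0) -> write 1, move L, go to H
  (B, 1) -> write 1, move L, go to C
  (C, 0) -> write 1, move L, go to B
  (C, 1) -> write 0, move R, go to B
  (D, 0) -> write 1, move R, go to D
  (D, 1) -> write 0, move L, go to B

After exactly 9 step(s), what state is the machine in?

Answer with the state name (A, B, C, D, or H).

Answer: H

Derivation:
Step 1: in state A at pos 0, read 0 -> (A,0)->write 0,move L,goto D. Now: state=D, head=-1, tape[-2..2]=00010 (head:  ^)
Step 2: in state D at pos -1, read 0 -> (D,0)->write 1,move R,goto D. Now: state=D, head=0, tape[-2..2]=01010 (head:   ^)
Step 3: in state D at pos 0, read 0 -> (D,0)->write 1,move R,goto D. Now: state=D, head=1, tape[-2..2]=01110 (head:    ^)
Step 4: in state D at pos 1, read 1 -> (D,1)->write 0,move L,goto B. Now: state=B, head=0, tape[-2..2]=01100 (head:   ^)
Step 5: in state B at pos 0, read 1 -> (B,1)->write 1,move L,goto C. Now: state=C, head=-1, tape[-2..2]=01100 (head:  ^)
Step 6: in state C at pos -1, read 1 -> (C,1)->write 0,move R,goto B. Now: state=B, head=0, tape[-2..2]=00100 (head:   ^)
Step 7: in state B at pos 0, read 1 -> (B,1)->write 1,move L,goto C. Now: state=C, head=-1, tape[-2..2]=00100 (head:  ^)
Step 8: in state C at pos -1, read 0 -> (C,0)->write 1,move L,goto B. Now: state=B, head=-2, tape[-3..2]=001100 (head:  ^)
Step 9: in state B at pos -2, read 0 -> (B,0)->write 1,move L,goto H. Now: state=H, head=-3, tape[-4..2]=0011100 (head:  ^)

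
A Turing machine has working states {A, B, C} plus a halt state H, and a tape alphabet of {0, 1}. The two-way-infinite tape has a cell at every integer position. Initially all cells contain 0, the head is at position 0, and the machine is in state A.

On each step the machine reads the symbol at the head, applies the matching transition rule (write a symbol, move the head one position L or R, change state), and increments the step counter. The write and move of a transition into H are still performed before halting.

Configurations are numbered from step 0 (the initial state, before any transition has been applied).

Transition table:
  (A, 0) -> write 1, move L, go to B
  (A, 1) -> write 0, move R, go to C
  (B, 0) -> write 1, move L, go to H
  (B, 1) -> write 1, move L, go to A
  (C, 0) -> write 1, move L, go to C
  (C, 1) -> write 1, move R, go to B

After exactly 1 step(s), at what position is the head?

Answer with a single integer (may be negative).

Answer: -1

Derivation:
Step 1: in state A at pos 0, read 0 -> (A,0)->write 1,move L,goto B. Now: state=B, head=-1, tape[-2..1]=0010 (head:  ^)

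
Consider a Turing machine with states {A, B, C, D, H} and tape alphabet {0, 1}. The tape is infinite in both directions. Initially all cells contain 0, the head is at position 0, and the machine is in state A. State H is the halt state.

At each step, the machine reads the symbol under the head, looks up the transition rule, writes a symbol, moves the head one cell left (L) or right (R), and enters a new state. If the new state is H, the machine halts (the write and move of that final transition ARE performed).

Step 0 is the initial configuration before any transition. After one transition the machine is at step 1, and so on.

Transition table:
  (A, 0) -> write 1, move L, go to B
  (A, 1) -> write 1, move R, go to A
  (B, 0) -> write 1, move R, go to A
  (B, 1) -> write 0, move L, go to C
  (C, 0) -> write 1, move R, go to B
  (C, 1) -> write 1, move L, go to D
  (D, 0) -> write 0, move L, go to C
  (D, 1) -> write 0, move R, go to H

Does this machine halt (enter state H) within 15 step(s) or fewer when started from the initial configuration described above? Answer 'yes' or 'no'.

Step 1: in state A at pos 0, read 0 -> (A,0)->write 1,move L,goto B. Now: state=B, head=-1, tape[-2..1]=0010 (head:  ^)
Step 2: in state B at pos -1, read 0 -> (B,0)->write 1,move R,goto A. Now: state=A, head=0, tape[-2..1]=0110 (head:   ^)
Step 3: in state A at pos 0, read 1 -> (A,1)->write 1,move R,goto A. Now: state=A, head=1, tape[-2..2]=01100 (head:    ^)
Step 4: in state A at pos 1, read 0 -> (A,0)->write 1,move L,goto B. Now: state=B, head=0, tape[-2..2]=01110 (head:   ^)
Step 5: in state B at pos 0, read 1 -> (B,1)->write 0,move L,goto C. Now: state=C, head=-1, tape[-2..2]=01010 (head:  ^)
Step 6: in state C at pos -1, read 1 -> (C,1)->write 1,move L,goto D. Now: state=D, head=-2, tape[-3..2]=001010 (head:  ^)
Step 7: in state D at pos -2, read 0 -> (D,0)->write 0,move L,goto C. Now: state=C, head=-3, tape[-4..2]=0001010 (head:  ^)
Step 8: in state C at pos -3, read 0 -> (C,0)->write 1,move R,goto B. Now: state=B, head=-2, tape[-4..2]=0101010 (head:   ^)
Step 9: in state B at pos -2, read 0 -> (B,0)->write 1,move R,goto A. Now: state=A, head=-1, tape[-4..2]=0111010 (head:    ^)
Step 10: in state A at pos -1, read 1 -> (A,1)->write 1,move R,goto A. Now: state=A, head=0, tape[-4..2]=0111010 (head:     ^)
Step 11: in state A at pos 0, read 0 -> (A,0)->write 1,move L,goto B. Now: state=B, head=-1, tape[-4..2]=0111110 (head:    ^)
Step 12: in state B at pos -1, read 1 -> (B,1)->write 0,move L,goto C. Now: state=C, head=-2, tape[-4..2]=0110110 (head:   ^)
Step 13: in state C at pos -2, read 1 -> (C,1)->write 1,move L,goto D. Now: state=D, head=-3, tape[-4..2]=0110110 (head:  ^)
Step 14: in state D at pos -3, read 1 -> (D,1)->write 0,move R,goto H. Now: state=H, head=-2, tape[-4..2]=0010110 (head:   ^)
State H reached at step 14; 14 <= 15 -> yes

Answer: yes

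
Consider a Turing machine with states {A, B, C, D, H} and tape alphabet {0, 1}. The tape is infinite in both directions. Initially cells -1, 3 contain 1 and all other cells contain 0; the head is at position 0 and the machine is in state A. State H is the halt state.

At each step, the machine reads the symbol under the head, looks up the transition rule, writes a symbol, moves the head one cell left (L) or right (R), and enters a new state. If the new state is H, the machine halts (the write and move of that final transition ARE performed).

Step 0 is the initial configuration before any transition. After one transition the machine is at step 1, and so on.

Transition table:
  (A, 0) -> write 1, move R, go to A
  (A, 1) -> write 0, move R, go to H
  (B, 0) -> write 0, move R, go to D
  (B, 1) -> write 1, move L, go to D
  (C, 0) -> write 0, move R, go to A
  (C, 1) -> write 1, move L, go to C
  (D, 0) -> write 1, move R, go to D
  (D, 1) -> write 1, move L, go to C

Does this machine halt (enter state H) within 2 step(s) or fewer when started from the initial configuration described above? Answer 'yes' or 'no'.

Step 1: in state A at pos 0, read 0 -> (A,0)->write 1,move R,goto A. Now: state=A, head=1, tape[-2..4]=0110010 (head:    ^)
Step 2: in state A at pos 1, read 0 -> (A,0)->write 1,move R,goto A. Now: state=A, head=2, tape[-2..4]=0111010 (head:     ^)
After 2 step(s): state = A (not H) -> not halted within 2 -> no

Answer: no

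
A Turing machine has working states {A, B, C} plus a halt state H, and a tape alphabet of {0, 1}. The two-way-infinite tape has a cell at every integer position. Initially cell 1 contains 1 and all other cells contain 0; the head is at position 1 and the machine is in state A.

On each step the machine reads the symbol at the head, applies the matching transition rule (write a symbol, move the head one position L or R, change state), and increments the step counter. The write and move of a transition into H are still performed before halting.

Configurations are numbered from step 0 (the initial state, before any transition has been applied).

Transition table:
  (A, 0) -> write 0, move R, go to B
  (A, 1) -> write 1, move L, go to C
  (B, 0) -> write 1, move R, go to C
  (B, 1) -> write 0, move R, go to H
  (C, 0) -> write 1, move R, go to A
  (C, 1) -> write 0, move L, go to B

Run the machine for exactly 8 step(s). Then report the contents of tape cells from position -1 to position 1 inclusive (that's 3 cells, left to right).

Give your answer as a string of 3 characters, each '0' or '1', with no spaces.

Answer: 101

Derivation:
Step 1: in state A at pos 1, read 1 -> (A,1)->write 1,move L,goto C. Now: state=C, head=0, tape[-1..2]=0010 (head:  ^)
Step 2: in state C at pos 0, read 0 -> (C,0)->write 1,move R,goto A. Now: state=A, head=1, tape[-1..2]=0110 (head:   ^)
Step 3: in state A at pos 1, read 1 -> (A,1)->write 1,move L,goto C. Now: state=C, head=0, tape[-1..2]=0110 (head:  ^)
Step 4: in state C at pos 0, read 1 -> (C,1)->write 0,move L,goto B. Now: state=B, head=-1, tape[-2..2]=00010 (head:  ^)
Step 5: in state B at pos -1, read 0 -> (B,0)->write 1,move R,goto C. Now: state=C, head=0, tape[-2..2]=01010 (head:   ^)
Step 6: in state C at pos 0, read 0 -> (C,0)->write 1,move R,goto A. Now: state=A, head=1, tape[-2..2]=01110 (head:    ^)
Step 7: in state A at pos 1, read 1 -> (A,1)->write 1,move L,goto C. Now: state=C, head=0, tape[-2..2]=01110 (head:   ^)
Step 8: in state C at pos 0, read 1 -> (C,1)->write 0,move L,goto B. Now: state=B, head=-1, tape[-2..2]=01010 (head:  ^)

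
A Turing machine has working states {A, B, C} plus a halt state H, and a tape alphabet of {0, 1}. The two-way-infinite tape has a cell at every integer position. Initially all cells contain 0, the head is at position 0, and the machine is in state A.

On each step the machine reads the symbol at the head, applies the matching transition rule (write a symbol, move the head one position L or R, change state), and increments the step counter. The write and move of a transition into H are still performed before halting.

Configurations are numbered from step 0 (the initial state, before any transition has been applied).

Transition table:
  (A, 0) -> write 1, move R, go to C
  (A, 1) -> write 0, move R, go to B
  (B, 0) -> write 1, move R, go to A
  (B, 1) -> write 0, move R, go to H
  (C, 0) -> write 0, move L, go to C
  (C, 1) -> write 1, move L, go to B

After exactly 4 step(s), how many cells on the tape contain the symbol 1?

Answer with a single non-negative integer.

Answer: 2

Derivation:
Step 1: in state A at pos 0, read 0 -> (A,0)->write 1,move R,goto C. Now: state=C, head=1, tape[-1..2]=0100 (head:   ^)
Step 2: in state C at pos 1, read 0 -> (C,0)->write 0,move L,goto C. Now: state=C, head=0, tape[-1..2]=0100 (head:  ^)
Step 3: in state C at pos 0, read 1 -> (C,1)->write 1,move L,goto B. Now: state=B, head=-1, tape[-2..2]=00100 (head:  ^)
Step 4: in state B at pos -1, read 0 -> (B,0)->write 1,move R,goto A. Now: state=A, head=0, tape[-2..2]=01100 (head:   ^)
Cells containing 1 after step 4: {-1, 0} -> 2 cell(s)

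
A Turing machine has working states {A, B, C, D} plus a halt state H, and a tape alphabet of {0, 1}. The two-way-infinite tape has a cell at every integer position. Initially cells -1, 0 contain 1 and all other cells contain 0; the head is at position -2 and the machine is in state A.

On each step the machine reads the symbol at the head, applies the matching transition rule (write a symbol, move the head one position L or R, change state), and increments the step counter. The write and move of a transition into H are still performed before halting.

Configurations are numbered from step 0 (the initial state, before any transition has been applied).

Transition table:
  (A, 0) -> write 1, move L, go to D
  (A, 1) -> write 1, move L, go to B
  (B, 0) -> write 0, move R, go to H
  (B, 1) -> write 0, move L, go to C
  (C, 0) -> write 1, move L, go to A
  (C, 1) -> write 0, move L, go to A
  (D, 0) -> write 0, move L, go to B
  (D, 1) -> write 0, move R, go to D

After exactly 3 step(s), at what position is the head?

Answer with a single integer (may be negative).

Answer: -3

Derivation:
Step 1: in state A at pos -2, read 0 -> (A,0)->write 1,move L,goto D. Now: state=D, head=-3, tape[-4..1]=001110 (head:  ^)
Step 2: in state D at pos -3, read 0 -> (D,0)->write 0,move L,goto B. Now: state=B, head=-4, tape[-5..1]=0001110 (head:  ^)
Step 3: in state B at pos -4, read 0 -> (B,0)->write 0,move R,goto H. Now: state=H, head=-3, tape[-5..1]=0001110 (head:   ^)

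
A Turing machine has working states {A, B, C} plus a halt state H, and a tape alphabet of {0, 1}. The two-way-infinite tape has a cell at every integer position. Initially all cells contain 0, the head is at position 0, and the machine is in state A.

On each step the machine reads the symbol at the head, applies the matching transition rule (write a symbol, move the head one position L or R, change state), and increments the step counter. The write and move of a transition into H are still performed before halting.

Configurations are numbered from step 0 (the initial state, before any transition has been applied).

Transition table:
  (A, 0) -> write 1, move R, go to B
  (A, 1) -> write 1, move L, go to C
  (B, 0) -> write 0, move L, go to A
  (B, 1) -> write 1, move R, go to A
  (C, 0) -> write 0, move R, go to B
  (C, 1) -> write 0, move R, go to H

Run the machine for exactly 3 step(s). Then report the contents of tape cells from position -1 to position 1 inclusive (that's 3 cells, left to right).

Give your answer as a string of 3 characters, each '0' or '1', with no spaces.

Step 1: in state A at pos 0, read 0 -> (A,0)->write 1,move R,goto B. Now: state=B, head=1, tape[-1..2]=0100 (head:   ^)
Step 2: in state B at pos 1, read 0 -> (B,0)->write 0,move L,goto A. Now: state=A, head=0, tape[-1..2]=0100 (head:  ^)
Step 3: in state A at pos 0, read 1 -> (A,1)->write 1,move L,goto C. Now: state=C, head=-1, tape[-2..2]=00100 (head:  ^)

Answer: 010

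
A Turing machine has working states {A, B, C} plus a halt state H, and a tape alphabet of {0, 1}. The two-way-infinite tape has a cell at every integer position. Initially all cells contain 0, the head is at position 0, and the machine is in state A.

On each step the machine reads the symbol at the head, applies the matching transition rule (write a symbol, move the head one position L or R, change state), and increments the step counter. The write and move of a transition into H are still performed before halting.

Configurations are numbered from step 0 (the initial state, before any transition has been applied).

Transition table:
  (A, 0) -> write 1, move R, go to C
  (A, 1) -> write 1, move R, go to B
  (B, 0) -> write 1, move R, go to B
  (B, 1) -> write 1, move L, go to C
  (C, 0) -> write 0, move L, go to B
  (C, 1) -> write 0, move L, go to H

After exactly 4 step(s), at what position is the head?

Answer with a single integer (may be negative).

Answer: -2

Derivation:
Step 1: in state A at pos 0, read 0 -> (A,0)->write 1,move R,goto C. Now: state=C, head=1, tape[-1..2]=0100 (head:   ^)
Step 2: in state C at pos 1, read 0 -> (C,0)->write 0,move L,goto B. Now: state=B, head=0, tape[-1..2]=0100 (head:  ^)
Step 3: in state B at pos 0, read 1 -> (B,1)->write 1,move L,goto C. Now: state=C, head=-1, tape[-2..2]=00100 (head:  ^)
Step 4: in state C at pos -1, read 0 -> (C,0)->write 0,move L,goto B. Now: state=B, head=-2, tape[-3..2]=000100 (head:  ^)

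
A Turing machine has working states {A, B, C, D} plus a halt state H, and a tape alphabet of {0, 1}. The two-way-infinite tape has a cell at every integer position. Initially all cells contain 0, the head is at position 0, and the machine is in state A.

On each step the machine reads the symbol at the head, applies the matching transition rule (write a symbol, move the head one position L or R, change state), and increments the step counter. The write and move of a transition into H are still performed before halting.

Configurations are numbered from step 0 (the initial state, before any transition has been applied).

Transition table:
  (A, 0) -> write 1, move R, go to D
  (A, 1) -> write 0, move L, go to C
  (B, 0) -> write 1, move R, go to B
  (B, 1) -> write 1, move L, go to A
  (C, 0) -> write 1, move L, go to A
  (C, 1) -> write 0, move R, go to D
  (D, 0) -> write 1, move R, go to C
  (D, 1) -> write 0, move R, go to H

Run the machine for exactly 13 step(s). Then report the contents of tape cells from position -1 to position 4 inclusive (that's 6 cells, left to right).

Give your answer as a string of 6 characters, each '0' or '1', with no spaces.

Answer: 010101

Derivation:
Step 1: in state A at pos 0, read 0 -> (A,0)->write 1,move R,goto D. Now: state=D, head=1, tape[-1..2]=0100 (head:   ^)
Step 2: in state D at pos 1, read 0 -> (D,0)->write 1,move R,goto C. Now: state=C, head=2, tape[-1..3]=01100 (head:    ^)
Step 3: in state C at pos 2, read 0 -> (C,0)->write 1,move L,goto A. Now: state=A, head=1, tape[-1..3]=01110 (head:   ^)
Step 4: in state A at pos 1, read 1 -> (A,1)->write 0,move L,goto C. Now: state=C, head=0, tape[-1..3]=01010 (head:  ^)
Step 5: in state C at pos 0, read 1 -> (C,1)->write 0,move R,goto D. Now: state=D, head=1, tape[-1..3]=00010 (head:   ^)
Step 6: in state D at pos 1, read 0 -> (D,0)->write 1,move R,goto C. Now: state=C, head=2, tape[-1..3]=00110 (head:    ^)
Step 7: in state C at pos 2, read 1 -> (C,1)->write 0,move R,goto D. Now: state=D, head=3, tape[-1..4]=001000 (head:     ^)
Step 8: in state D at pos 3, read 0 -> (D,0)->write 1,move R,goto C. Now: state=C, head=4, tape[-1..5]=0010100 (head:      ^)
Step 9: in state C at pos 4, read 0 -> (C,0)->write 1,move L,goto A. Now: state=A, head=3, tape[-1..5]=0010110 (head:     ^)
Step 10: in state A at pos 3, read 1 -> (A,1)->write 0,move L,goto C. Now: state=C, head=2, tape[-1..5]=0010010 (head:    ^)
Step 11: in state C at pos 2, read 0 -> (C,0)->write 1,move L,goto A. Now: state=A, head=1, tape[-1..5]=0011010 (head:   ^)
Step 12: in state A at pos 1, read 1 -> (A,1)->write 0,move L,goto C. Now: state=C, head=0, tape[-1..5]=0001010 (head:  ^)
Step 13: in state C at pos 0, read 0 -> (C,0)->write 1,move L,goto A. Now: state=A, head=-1, tape[-2..5]=00101010 (head:  ^)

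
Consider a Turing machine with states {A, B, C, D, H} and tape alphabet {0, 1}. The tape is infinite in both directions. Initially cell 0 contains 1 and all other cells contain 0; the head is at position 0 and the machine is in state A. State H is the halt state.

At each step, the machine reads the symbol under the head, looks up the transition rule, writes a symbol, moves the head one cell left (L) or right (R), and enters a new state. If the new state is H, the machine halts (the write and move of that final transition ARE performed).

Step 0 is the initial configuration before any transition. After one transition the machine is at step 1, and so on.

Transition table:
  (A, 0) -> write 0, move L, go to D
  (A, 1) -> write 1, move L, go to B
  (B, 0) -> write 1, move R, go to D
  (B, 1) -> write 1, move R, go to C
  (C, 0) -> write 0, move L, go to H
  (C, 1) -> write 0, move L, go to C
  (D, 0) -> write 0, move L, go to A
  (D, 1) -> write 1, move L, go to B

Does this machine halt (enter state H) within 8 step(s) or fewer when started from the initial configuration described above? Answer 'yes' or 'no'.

Answer: yes

Derivation:
Step 1: in state A at pos 0, read 1 -> (A,1)->write 1,move L,goto B. Now: state=B, head=-1, tape[-2..1]=0010 (head:  ^)
Step 2: in state B at pos -1, read 0 -> (B,0)->write 1,move R,goto D. Now: state=D, head=0, tape[-2..1]=0110 (head:   ^)
Step 3: in state D at pos 0, read 1 -> (D,1)->write 1,move L,goto B. Now: state=B, head=-1, tape[-2..1]=0110 (head:  ^)
Step 4: in state B at pos -1, read 1 -> (B,1)->write 1,move R,goto C. Now: state=C, head=0, tape[-2..1]=0110 (head:   ^)
Step 5: in state C at pos 0, read 1 -> (C,1)->write 0,move L,goto C. Now: state=C, head=-1, tape[-2..1]=0100 (head:  ^)
Step 6: in state C at pos -1, read 1 -> (C,1)->write 0,move L,goto C. Now: state=C, head=-2, tape[-3..1]=00000 (head:  ^)
Step 7: in state C at pos -2, read 0 -> (C,0)->write 0,move L,goto H. Now: state=H, head=-3, tape[-4..1]=000000 (head:  ^)
State H reached at step 7; 7 <= 8 -> yes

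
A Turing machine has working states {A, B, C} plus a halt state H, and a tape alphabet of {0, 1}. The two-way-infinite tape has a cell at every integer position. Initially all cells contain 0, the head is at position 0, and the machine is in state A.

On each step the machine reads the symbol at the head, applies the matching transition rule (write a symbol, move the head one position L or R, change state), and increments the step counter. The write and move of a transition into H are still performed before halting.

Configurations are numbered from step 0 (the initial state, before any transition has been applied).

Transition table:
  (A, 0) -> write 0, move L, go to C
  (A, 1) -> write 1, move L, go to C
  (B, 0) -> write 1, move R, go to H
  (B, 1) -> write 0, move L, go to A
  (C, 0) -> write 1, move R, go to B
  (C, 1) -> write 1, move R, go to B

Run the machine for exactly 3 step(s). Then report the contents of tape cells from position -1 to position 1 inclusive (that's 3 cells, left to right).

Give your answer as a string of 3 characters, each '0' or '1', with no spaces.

Answer: 110

Derivation:
Step 1: in state A at pos 0, read 0 -> (A,0)->write 0,move L,goto C. Now: state=C, head=-1, tape[-2..1]=0000 (head:  ^)
Step 2: in state C at pos -1, read 0 -> (C,0)->write 1,move R,goto B. Now: state=B, head=0, tape[-2..1]=0100 (head:   ^)
Step 3: in state B at pos 0, read 0 -> (B,0)->write 1,move R,goto H. Now: state=H, head=1, tape[-2..2]=01100 (head:    ^)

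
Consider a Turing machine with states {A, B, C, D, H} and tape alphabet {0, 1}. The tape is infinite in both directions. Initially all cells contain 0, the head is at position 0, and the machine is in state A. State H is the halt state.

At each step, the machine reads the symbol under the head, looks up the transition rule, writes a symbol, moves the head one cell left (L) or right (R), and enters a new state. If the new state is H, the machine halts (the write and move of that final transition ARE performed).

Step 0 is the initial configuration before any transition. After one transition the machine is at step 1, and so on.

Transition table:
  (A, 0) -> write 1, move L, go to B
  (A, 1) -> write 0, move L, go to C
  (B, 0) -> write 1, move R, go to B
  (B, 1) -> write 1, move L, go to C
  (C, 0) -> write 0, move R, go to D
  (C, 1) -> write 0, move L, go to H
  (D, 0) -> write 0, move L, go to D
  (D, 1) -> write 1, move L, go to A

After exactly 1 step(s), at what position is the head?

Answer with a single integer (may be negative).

Step 1: in state A at pos 0, read 0 -> (A,0)->write 1,move L,goto B. Now: state=B, head=-1, tape[-2..1]=0010 (head:  ^)

Answer: -1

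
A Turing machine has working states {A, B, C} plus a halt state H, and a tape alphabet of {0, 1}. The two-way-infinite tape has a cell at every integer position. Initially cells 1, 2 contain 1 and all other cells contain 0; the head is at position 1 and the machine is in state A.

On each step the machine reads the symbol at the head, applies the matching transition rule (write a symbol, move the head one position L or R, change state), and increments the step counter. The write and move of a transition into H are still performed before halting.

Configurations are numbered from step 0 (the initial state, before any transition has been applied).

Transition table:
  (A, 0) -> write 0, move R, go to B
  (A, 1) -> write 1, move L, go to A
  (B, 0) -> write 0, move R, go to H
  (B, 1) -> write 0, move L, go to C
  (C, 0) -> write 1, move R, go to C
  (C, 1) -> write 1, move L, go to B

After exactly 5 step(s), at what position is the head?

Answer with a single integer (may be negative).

Answer: 2

Derivation:
Step 1: in state A at pos 1, read 1 -> (A,1)->write 1,move L,goto A. Now: state=A, head=0, tape[-1..3]=00110 (head:  ^)
Step 2: in state A at pos 0, read 0 -> (A,0)->write 0,move R,goto B. Now: state=B, head=1, tape[-1..3]=00110 (head:   ^)
Step 3: in state B at pos 1, read 1 -> (B,1)->write 0,move L,goto C. Now: state=C, head=0, tape[-1..3]=00010 (head:  ^)
Step 4: in state C at pos 0, read 0 -> (C,0)->write 1,move R,goto C. Now: state=C, head=1, tape[-1..3]=01010 (head:   ^)
Step 5: in state C at pos 1, read 0 -> (C,0)->write 1,move R,goto C. Now: state=C, head=2, tape[-1..3]=01110 (head:    ^)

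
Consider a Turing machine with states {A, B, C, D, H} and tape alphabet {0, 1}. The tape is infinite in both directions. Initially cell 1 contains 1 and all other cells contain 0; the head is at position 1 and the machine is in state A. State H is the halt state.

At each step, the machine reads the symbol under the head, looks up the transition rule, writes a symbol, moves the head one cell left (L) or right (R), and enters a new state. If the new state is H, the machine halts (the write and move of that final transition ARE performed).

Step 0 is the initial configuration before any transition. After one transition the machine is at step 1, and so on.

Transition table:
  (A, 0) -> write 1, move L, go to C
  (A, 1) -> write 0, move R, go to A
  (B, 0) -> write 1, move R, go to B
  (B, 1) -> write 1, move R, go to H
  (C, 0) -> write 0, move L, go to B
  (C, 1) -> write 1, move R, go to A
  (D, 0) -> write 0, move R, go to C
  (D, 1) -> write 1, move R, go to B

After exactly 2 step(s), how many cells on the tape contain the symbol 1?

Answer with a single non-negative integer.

Step 1: in state A at pos 1, read 1 -> (A,1)->write 0,move R,goto A. Now: state=A, head=2, tape[0..3]=0000 (head:   ^)
Step 2: in state A at pos 2, read 0 -> (A,0)->write 1,move L,goto C. Now: state=C, head=1, tape[0..3]=0010 (head:  ^)
Cells containing 1 after step 2: {2} -> 1 cell(s)

Answer: 1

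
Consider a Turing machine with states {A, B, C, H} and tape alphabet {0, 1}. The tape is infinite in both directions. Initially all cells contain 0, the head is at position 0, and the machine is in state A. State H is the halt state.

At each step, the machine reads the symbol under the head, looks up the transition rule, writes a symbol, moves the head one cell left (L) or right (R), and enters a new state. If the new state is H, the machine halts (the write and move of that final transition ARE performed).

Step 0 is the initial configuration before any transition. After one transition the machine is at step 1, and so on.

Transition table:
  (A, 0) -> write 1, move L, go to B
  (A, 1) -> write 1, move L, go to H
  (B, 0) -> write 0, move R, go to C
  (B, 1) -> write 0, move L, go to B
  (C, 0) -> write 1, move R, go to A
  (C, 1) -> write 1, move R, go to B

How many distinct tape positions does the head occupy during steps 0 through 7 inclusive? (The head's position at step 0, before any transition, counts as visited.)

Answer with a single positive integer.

Step 1: in state A at pos 0, read 0 -> (A,0)->write 1,move L,goto B. Now: state=B, head=-1, tape[-2..1]=0010 (head:  ^)
Step 2: in state B at pos -1, read 0 -> (B,0)->write 0,move R,goto C. Now: state=C, head=0, tape[-2..1]=0010 (head:   ^)
Step 3: in state C at pos 0, read 1 -> (C,1)->write 1,move R,goto B. Now: state=B, head=1, tape[-2..2]=00100 (head:    ^)
Step 4: in state B at pos 1, read 0 -> (B,0)->write 0,move R,goto C. Now: state=C, head=2, tape[-2..3]=001000 (head:     ^)
Step 5: in state C at pos 2, read 0 -> (C,0)->write 1,move R,goto A. Now: state=A, head=3, tape[-2..4]=0010100 (head:      ^)
Step 6: in state A at pos 3, read 0 -> (A,0)->write 1,move L,goto B. Now: state=B, head=2, tape[-2..4]=0010110 (head:     ^)
Step 7: in state B at pos 2, read 1 -> (B,1)->write 0,move L,goto B. Now: state=B, head=1, tape[-2..4]=0010010 (head:    ^)
Head positions at steps 0..7: starting at 0, distinct positions visited = {-1, 0, 1, 2, 3} -> 5 position(s)

Answer: 5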